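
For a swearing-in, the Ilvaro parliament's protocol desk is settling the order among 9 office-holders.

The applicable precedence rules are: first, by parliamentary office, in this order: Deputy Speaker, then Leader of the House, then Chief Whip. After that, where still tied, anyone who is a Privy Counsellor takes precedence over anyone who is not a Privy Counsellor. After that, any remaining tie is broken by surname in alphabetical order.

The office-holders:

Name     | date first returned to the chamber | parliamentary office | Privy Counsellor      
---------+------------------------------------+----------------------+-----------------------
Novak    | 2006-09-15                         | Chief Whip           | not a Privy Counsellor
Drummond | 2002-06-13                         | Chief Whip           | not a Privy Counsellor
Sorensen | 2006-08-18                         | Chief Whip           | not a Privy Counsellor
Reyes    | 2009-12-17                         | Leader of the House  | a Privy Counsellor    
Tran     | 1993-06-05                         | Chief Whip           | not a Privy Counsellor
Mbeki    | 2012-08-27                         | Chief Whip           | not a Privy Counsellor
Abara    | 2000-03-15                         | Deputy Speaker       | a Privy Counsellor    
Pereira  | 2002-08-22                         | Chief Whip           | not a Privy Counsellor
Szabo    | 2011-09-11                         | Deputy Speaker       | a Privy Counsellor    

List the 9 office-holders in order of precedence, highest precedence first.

Abara, Szabo, Reyes, Drummond, Mbeki, Novak, Pereira, Sorensen, Tran

By parliamentary office: Abara and Szabo (Deputy Speaker); then Reyes (Leader of the House); then Drummond, Mbeki, Novak, Pereira, Sorensen and Tran (Chief Whip).
Abara and Szabo are each a Privy Counsellor, so the next rule applies.
Among Abara and Szabo, alphabetically by surname: Abara before Szabo.
Drummond, Mbeki, Novak, Pereira, Sorensen and Tran are each not a Privy Counsellor, so the next rule applies.
Among Drummond, Mbeki, Novak, Pereira, Sorensen and Tran, alphabetically by surname: Drummond before Mbeki before Novak before Pereira before Sorensen before Tran.
Full order: Abara, Szabo, Reyes, Drummond, Mbeki, Novak, Pereira, Sorensen, Tran.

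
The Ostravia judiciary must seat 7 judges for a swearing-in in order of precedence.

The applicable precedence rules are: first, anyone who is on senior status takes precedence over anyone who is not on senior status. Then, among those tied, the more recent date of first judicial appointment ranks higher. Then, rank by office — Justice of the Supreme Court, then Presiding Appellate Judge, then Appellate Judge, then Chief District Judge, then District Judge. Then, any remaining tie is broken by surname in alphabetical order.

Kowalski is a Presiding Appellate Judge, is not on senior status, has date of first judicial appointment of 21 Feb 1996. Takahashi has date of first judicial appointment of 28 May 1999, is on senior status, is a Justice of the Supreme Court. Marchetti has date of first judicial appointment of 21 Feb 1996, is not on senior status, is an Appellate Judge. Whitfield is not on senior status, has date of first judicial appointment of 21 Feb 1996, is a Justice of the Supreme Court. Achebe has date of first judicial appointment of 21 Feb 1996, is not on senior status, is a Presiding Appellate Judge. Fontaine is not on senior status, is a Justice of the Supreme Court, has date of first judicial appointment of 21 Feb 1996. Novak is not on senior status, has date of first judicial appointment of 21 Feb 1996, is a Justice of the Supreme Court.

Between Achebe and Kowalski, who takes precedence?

Achebe

By the first rule: Takahashi (on senior status); then Fontaine, Novak, Whitfield, Achebe, Kowalski and Marchetti (each not on senior status).
Fontaine, Novak, Whitfield, Achebe, Kowalski and Marchetti all have date of first judicial appointment 21 Feb 1996, so the next rule applies.
Among Fontaine, Novak, Whitfield, Achebe, Kowalski and Marchetti, by office: Fontaine, Novak and Whitfield (Justice of the Supreme Court) before Achebe and Kowalski (Presiding Appellate Judge) before Marchetti (Appellate Judge).
Among Fontaine, Novak and Whitfield, alphabetically by surname: Fontaine before Novak before Whitfield.
Among Achebe and Kowalski, alphabetically by surname: Achebe before Kowalski.
So Achebe takes precedence.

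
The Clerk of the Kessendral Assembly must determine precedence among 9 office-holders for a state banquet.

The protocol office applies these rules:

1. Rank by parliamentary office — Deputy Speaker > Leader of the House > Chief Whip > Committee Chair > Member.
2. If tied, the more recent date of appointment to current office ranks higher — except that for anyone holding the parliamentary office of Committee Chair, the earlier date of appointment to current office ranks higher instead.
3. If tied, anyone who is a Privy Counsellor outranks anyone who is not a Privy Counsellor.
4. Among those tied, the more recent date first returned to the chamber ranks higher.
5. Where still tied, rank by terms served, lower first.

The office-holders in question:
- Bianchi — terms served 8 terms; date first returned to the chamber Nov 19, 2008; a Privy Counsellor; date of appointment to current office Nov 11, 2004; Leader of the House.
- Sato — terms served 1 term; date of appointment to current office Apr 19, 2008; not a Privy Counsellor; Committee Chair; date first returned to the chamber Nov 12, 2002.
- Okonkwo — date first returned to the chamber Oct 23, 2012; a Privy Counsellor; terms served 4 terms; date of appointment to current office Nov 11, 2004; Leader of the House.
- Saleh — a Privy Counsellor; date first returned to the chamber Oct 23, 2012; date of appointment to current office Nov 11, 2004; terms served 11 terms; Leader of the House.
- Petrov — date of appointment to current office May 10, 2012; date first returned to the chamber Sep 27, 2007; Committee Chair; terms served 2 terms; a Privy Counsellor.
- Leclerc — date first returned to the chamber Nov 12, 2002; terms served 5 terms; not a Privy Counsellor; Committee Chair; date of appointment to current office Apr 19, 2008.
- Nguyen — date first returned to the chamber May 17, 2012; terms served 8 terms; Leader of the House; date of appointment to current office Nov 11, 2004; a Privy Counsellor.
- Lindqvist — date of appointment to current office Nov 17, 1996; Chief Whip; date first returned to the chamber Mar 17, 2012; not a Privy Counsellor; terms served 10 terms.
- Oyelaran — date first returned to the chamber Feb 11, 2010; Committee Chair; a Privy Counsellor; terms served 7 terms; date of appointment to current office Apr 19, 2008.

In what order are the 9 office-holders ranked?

By parliamentary office: Okonkwo, Saleh, Nguyen and Bianchi (Leader of the House); then Lindqvist (Chief Whip); then Oyelaran, Sato, Leclerc and Petrov (Committee Chair).
Okonkwo, Saleh, Nguyen and Bianchi all have date of appointment to current office Nov 11, 2004, so the next rule applies.
Okonkwo, Saleh, Nguyen and Bianchi are each a Privy Counsellor, so the next rule applies.
Among Okonkwo, Saleh, Nguyen and Bianchi, by date first returned to the chamber (later first): Okonkwo and Saleh (Oct 23, 2012) before Nguyen (May 17, 2012) before Bianchi (Nov 19, 2008).
Among Okonkwo and Saleh, by terms served (lower first): Okonkwo (4 terms) before Saleh (11 terms).
Among Oyelaran, Sato, Leclerc and Petrov, by date of appointment to current office (earlier first) (reversed rule for this group): Oyelaran, Sato and Leclerc (Apr 19, 2008) before Petrov (May 10, 2012).
Among Oyelaran, Sato and Leclerc, a Privy Counsellor before not a Privy Counsellor: Oyelaran (a Privy Counsellor) before Sato and Leclerc (not a Privy Counsellor).
Sato and Leclerc both have date first returned to the chamber Nov 12, 2002, so the next rule applies.
Among Sato and Leclerc, by terms served (lower first): Sato (1 term) before Leclerc (5 terms).
Full order: Okonkwo, Saleh, Nguyen, Bianchi, Lindqvist, Oyelaran, Sato, Leclerc, Petrov.

Okonkwo, Saleh, Nguyen, Bianchi, Lindqvist, Oyelaran, Sato, Leclerc, Petrov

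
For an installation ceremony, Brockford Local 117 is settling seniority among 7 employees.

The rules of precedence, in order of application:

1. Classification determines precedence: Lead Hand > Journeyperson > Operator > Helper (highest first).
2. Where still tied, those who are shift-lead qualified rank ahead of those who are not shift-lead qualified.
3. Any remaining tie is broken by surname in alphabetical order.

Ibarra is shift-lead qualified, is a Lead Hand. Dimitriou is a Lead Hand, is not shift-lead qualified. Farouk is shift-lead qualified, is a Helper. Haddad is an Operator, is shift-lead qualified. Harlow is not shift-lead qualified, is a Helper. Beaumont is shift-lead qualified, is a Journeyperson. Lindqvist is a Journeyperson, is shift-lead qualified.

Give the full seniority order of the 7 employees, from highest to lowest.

Ibarra, Dimitriou, Beaumont, Lindqvist, Haddad, Farouk, Harlow

By classification: Ibarra and Dimitriou (Lead Hand); then Beaumont and Lindqvist (Journeyperson); then Haddad (Operator); then Farouk and Harlow (Helper).
Among Ibarra and Dimitriou, shift-lead qualified before not shift-lead qualified: Ibarra (shift-lead qualified) before Dimitriou (not shift-lead qualified).
Beaumont and Lindqvist are each shift-lead qualified, so the next rule applies.
Among Beaumont and Lindqvist, alphabetically by surname: Beaumont before Lindqvist.
Among Farouk and Harlow, shift-lead qualified before not shift-lead qualified: Farouk (shift-lead qualified) before Harlow (not shift-lead qualified).
Full order: Ibarra, Dimitriou, Beaumont, Lindqvist, Haddad, Farouk, Harlow.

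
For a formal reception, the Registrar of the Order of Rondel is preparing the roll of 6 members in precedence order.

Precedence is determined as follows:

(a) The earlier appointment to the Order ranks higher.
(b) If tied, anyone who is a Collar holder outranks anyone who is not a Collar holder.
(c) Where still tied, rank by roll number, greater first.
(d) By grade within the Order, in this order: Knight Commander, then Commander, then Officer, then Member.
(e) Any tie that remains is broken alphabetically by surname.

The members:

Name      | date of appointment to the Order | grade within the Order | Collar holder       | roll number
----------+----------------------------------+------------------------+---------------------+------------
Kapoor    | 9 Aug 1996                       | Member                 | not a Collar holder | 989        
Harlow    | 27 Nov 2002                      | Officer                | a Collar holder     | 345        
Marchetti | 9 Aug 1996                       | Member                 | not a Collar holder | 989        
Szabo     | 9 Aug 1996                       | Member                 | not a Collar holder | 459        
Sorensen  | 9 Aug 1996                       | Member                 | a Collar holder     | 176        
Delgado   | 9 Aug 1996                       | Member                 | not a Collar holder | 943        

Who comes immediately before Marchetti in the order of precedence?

By date of appointment to the Order (earlier first): Sorensen, Kapoor, Marchetti, Delgado and Szabo (each 9 Aug 1996); then Harlow (27 Nov 2002).
Among Sorensen, Kapoor, Marchetti, Delgado and Szabo, a Collar holder before not a Collar holder: Sorensen (a Collar holder) before Kapoor, Marchetti, Delgado and Szabo (not a Collar holder).
Among Kapoor, Marchetti, Delgado and Szabo, by roll number (higher first): Kapoor and Marchetti (989) before Delgado (943) before Szabo (459).
Kapoor and Marchetti are each Member, so the next rule applies.
Among Kapoor and Marchetti, alphabetically by surname: Kapoor before Marchetti.
Order: Sorensen, Kapoor, Marchetti, Delgado, Szabo, Harlow.

Kapoor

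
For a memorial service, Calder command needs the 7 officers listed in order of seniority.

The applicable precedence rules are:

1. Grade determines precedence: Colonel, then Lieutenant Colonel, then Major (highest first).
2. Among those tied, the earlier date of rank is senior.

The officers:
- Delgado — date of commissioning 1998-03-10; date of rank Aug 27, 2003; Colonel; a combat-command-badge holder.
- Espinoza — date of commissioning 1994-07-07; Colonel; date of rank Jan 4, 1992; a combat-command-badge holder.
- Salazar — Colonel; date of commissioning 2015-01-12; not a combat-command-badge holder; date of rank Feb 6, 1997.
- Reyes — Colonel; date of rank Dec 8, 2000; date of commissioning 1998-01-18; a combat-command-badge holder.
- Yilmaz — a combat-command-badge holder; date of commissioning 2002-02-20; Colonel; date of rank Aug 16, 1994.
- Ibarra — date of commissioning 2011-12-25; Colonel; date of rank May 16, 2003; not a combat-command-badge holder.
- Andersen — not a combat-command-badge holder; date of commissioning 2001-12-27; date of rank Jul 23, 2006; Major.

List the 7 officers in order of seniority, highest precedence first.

Espinoza, Yilmaz, Salazar, Reyes, Ibarra, Delgado, Andersen

By grade: Espinoza, Yilmaz, Salazar, Reyes, Ibarra and Delgado (Colonel); then Andersen (Major).
Among Espinoza, Yilmaz, Salazar, Reyes, Ibarra and Delgado, by date of rank (earlier first): Espinoza (Jan 4, 1992) before Yilmaz (Aug 16, 1994) before Salazar (Feb 6, 1997) before Reyes (Dec 8, 2000) before Ibarra (May 16, 2003) before Delgado (Aug 27, 2003).
Full order: Espinoza, Yilmaz, Salazar, Reyes, Ibarra, Delgado, Andersen.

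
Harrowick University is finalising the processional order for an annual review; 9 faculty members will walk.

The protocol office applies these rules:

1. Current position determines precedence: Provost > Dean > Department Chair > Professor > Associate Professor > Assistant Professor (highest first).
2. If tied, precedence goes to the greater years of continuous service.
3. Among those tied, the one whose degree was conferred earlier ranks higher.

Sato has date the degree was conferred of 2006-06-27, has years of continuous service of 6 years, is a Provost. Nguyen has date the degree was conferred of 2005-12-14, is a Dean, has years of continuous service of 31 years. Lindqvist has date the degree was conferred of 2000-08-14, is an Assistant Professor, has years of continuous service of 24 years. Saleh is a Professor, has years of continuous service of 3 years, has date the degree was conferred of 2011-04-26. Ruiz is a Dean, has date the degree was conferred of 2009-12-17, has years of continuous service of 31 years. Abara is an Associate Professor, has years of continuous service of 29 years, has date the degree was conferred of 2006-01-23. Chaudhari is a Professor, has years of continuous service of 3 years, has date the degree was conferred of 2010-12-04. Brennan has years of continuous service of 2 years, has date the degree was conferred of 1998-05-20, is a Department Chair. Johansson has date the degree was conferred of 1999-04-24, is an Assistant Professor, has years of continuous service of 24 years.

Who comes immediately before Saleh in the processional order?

Chaudhari

By current position: Sato (Provost); then Nguyen and Ruiz (Dean); then Brennan (Department Chair); then Chaudhari and Saleh (Professor); then Abara (Associate Professor); then Johansson and Lindqvist (Assistant Professor).
Nguyen and Ruiz both have years of continuous service 31 years, so the next rule applies.
Among Nguyen and Ruiz, by date the degree was conferred (earlier first): Nguyen (2005-12-14) before Ruiz (2009-12-17).
Chaudhari and Saleh both have years of continuous service 3 years, so the next rule applies.
Among Chaudhari and Saleh, by date the degree was conferred (earlier first): Chaudhari (2010-12-04) before Saleh (2011-04-26).
Johansson and Lindqvist both have years of continuous service 24 years, so the next rule applies.
Among Johansson and Lindqvist, by date the degree was conferred (earlier first): Johansson (1999-04-24) before Lindqvist (2000-08-14).
Order: Sato, Nguyen, Ruiz, Brennan, Chaudhari, Saleh, Abara, Johansson, Lindqvist.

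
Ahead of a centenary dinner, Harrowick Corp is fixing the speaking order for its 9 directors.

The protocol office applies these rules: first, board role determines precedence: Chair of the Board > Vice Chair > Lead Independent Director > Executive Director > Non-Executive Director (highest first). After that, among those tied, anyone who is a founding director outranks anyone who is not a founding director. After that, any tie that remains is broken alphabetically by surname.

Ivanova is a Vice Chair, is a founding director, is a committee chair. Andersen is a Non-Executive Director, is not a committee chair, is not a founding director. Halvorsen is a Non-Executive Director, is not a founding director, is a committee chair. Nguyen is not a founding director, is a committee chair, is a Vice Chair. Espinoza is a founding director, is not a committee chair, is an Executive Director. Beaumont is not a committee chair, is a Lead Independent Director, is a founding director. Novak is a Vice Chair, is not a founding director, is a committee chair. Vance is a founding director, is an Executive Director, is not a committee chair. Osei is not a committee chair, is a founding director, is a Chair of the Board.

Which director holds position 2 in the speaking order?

By board role: Osei (Chair of the Board); then Ivanova, Nguyen and Novak (Vice Chair); then Beaumont (Lead Independent Director); then Espinoza and Vance (Executive Director); then Andersen and Halvorsen (Non-Executive Director).
Among Ivanova, Nguyen and Novak, a founding director before not a founding director: Ivanova (a founding director) before Nguyen and Novak (not a founding director).
Among Nguyen and Novak, alphabetically by surname: Nguyen before Novak.
Espinoza and Vance are each a founding director, so the next rule applies.
Among Espinoza and Vance, alphabetically by surname: Espinoza before Vance.
Andersen and Halvorsen are each not a founding director, so the next rule applies.
Among Andersen and Halvorsen, alphabetically by surname: Andersen before Halvorsen.
Order: Osei, Ivanova, Nguyen, Novak, Beaumont, Espinoza, Vance, Andersen, Halvorsen.

Ivanova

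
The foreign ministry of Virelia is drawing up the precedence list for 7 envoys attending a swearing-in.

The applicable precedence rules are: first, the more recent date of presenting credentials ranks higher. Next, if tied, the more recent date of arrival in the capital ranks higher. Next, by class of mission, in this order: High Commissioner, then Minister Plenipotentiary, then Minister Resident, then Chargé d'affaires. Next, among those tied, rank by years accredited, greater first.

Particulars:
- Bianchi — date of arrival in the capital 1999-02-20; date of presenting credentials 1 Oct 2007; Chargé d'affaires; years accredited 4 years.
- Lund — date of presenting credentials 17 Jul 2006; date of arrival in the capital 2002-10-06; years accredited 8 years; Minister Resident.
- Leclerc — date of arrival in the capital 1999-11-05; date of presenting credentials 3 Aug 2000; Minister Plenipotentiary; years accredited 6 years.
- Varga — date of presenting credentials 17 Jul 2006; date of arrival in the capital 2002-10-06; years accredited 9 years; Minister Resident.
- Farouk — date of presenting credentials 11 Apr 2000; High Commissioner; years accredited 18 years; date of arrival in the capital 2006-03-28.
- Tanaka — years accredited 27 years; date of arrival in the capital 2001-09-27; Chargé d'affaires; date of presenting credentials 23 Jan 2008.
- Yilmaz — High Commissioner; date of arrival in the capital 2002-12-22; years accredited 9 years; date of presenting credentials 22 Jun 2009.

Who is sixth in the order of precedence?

By date of presenting credentials (later first): Yilmaz (22 Jun 2009); then Tanaka (23 Jan 2008); then Bianchi (1 Oct 2007); then Varga and Lund (both 17 Jul 2006); then Leclerc (3 Aug 2000); then Farouk (11 Apr 2000).
Varga and Lund both have date of arrival in the capital 2002-10-06, so the next rule applies.
Varga and Lund are each Minister Resident, so the next rule applies.
Among Varga and Lund, by years accredited (higher first): Varga (9 years) before Lund (8 years).
Order: Yilmaz, Tanaka, Bianchi, Varga, Lund, Leclerc, Farouk.

Leclerc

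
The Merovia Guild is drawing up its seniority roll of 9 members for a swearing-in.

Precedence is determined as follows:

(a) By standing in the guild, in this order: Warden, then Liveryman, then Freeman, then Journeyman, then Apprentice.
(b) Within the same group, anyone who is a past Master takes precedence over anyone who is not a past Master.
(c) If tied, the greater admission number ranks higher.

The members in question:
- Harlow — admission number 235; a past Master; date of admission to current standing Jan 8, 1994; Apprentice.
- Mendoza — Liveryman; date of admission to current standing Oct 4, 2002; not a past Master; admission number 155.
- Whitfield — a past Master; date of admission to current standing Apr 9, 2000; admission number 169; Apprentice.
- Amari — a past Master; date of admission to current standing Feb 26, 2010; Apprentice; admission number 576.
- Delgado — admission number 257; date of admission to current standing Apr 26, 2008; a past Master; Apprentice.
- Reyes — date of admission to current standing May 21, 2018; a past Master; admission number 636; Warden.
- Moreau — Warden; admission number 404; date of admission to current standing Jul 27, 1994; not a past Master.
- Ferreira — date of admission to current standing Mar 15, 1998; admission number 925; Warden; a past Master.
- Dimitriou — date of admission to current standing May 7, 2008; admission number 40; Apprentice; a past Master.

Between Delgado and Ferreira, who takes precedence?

Ferreira

By standing in the guild: Ferreira, Reyes and Moreau (Warden); then Mendoza (Liveryman); then Amari, Delgado, Harlow, Whitfield and Dimitriou (Apprentice).
Among Ferreira, Reyes and Moreau, a past Master before not a past Master: Ferreira and Reyes (a past Master) before Moreau (not a past Master).
Among Ferreira and Reyes, by admission number (higher first): Ferreira (925) before Reyes (636).
Amari, Delgado, Harlow, Whitfield and Dimitriou are each a past Master, so the next rule applies.
Among Amari, Delgado, Harlow, Whitfield and Dimitriou, by admission number (higher first): Amari (576) before Delgado (257) before Harlow (235) before Whitfield (169) before Dimitriou (40).
So Ferreira takes precedence.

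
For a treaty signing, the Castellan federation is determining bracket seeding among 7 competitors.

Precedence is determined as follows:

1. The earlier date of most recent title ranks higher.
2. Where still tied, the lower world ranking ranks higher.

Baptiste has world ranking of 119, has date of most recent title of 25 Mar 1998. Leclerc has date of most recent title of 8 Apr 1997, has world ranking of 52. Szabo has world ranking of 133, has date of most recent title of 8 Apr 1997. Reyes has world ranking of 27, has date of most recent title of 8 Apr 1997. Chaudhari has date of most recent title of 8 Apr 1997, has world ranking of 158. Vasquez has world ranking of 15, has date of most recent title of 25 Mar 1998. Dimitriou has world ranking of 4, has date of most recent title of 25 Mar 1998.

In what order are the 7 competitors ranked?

By date of most recent title (earlier first): Reyes, Leclerc, Szabo and Chaudhari (each 8 Apr 1997); then Dimitriou, Vasquez and Baptiste (each 25 Mar 1998).
Among Reyes, Leclerc, Szabo and Chaudhari, by world ranking (lower first): Reyes (27) before Leclerc (52) before Szabo (133) before Chaudhari (158).
Among Dimitriou, Vasquez and Baptiste, by world ranking (lower first): Dimitriou (4) before Vasquez (15) before Baptiste (119).
Full order: Reyes, Leclerc, Szabo, Chaudhari, Dimitriou, Vasquez, Baptiste.

Reyes, Leclerc, Szabo, Chaudhari, Dimitriou, Vasquez, Baptiste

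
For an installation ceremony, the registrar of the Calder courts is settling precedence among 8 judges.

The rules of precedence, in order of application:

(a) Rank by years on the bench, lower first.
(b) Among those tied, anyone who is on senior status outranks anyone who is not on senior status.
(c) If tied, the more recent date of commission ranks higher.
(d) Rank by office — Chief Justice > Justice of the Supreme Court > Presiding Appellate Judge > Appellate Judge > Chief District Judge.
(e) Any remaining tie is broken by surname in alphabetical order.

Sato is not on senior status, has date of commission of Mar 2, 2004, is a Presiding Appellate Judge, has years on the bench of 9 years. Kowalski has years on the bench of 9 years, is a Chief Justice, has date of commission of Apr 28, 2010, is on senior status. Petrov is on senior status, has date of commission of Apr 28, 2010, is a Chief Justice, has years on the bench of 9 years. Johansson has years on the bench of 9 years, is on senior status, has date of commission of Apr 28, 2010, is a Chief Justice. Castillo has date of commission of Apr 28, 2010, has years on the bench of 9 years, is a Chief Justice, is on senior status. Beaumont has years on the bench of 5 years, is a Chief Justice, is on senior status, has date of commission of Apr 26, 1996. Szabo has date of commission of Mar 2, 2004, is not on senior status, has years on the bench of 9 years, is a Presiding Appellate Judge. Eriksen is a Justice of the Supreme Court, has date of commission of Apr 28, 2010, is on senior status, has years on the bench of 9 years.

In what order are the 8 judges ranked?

By years on the bench (lower first): Beaumont (5 years); then Castillo, Johansson, Kowalski, Petrov, Eriksen, Sato and Szabo (each 9 years).
Among Castillo, Johansson, Kowalski, Petrov, Eriksen, Sato and Szabo, on senior status before not on senior status: Castillo, Johansson, Kowalski, Petrov and Eriksen (on senior status) before Sato and Szabo (not on senior status).
Castillo, Johansson, Kowalski, Petrov and Eriksen all have date of commission Apr 28, 2010, so the next rule applies.
Among Castillo, Johansson, Kowalski, Petrov and Eriksen, by office: Castillo, Johansson, Kowalski and Petrov (Chief Justice) before Eriksen (Justice of the Supreme Court).
Among Castillo, Johansson, Kowalski and Petrov, alphabetically by surname: Castillo before Johansson before Kowalski before Petrov.
Sato and Szabo both have date of commission Mar 2, 2004, so the next rule applies.
Sato and Szabo are each Presiding Appellate Judge, so the next rule applies.
Among Sato and Szabo, alphabetically by surname: Sato before Szabo.
Full order: Beaumont, Castillo, Johansson, Kowalski, Petrov, Eriksen, Sato, Szabo.

Beaumont, Castillo, Johansson, Kowalski, Petrov, Eriksen, Sato, Szabo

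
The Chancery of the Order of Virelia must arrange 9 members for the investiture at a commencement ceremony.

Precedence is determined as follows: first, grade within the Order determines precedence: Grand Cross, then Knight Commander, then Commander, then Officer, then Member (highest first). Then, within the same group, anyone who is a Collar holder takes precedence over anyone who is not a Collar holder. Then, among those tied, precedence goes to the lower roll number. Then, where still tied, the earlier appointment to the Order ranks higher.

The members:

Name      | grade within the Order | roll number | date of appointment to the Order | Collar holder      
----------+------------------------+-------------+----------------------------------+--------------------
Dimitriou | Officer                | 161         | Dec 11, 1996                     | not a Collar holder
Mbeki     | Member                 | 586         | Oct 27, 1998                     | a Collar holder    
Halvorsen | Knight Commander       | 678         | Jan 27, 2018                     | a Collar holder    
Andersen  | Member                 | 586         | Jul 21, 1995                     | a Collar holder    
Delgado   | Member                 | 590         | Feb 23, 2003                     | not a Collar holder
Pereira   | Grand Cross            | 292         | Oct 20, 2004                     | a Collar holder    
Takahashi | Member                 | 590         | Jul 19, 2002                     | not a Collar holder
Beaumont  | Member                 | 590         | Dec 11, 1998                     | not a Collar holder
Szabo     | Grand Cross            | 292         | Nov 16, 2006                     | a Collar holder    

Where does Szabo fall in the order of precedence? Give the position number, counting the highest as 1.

2

By grade within the Order: Pereira and Szabo (Grand Cross); then Halvorsen (Knight Commander); then Dimitriou (Officer); then Andersen, Mbeki, Beaumont, Takahashi and Delgado (Member).
Pereira and Szabo are each a Collar holder, so the next rule applies.
Pereira and Szabo both have roll number 292, so the next rule applies.
Among Pereira and Szabo, by date of appointment to the Order (earlier first): Pereira (Oct 20, 2004) before Szabo (Nov 16, 2006).
Among Andersen, Mbeki, Beaumont, Takahashi and Delgado, a Collar holder before not a Collar holder: Andersen and Mbeki (a Collar holder) before Beaumont, Takahashi and Delgado (not a Collar holder).
Andersen and Mbeki both have roll number 586, so the next rule applies.
Among Andersen and Mbeki, by date of appointment to the Order (earlier first): Andersen (Jul 21, 1995) before Mbeki (Oct 27, 1998).
Beaumont, Takahashi and Delgado all have roll number 590, so the next rule applies.
Among Beaumont, Takahashi and Delgado, by date of appointment to the Order (earlier first): Beaumont (Dec 11, 1998) before Takahashi (Jul 19, 2002) before Delgado (Feb 23, 2003).
Order: Pereira, Szabo, Halvorsen, Dimitriou, Andersen, Mbeki, Beaumont, Takahashi, Delgado. So position 2.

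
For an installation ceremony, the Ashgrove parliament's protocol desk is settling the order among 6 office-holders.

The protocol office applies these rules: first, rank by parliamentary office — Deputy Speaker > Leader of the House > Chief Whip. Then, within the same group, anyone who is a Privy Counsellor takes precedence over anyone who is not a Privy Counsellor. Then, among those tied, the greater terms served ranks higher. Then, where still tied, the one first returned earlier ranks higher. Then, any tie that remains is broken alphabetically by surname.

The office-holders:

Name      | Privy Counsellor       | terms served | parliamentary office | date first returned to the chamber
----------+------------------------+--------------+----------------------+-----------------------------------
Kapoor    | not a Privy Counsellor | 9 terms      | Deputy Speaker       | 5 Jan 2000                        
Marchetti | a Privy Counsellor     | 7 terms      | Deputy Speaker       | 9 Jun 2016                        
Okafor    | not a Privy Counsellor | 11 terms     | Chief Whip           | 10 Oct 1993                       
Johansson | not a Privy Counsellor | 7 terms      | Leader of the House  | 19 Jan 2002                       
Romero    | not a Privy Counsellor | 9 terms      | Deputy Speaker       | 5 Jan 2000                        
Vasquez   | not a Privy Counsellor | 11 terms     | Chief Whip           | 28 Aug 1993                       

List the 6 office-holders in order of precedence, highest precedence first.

By parliamentary office: Marchetti, Kapoor and Romero (Deputy Speaker); then Johansson (Leader of the House); then Vasquez and Okafor (Chief Whip).
Among Marchetti, Kapoor and Romero, a Privy Counsellor before not a Privy Counsellor: Marchetti (a Privy Counsellor) before Kapoor and Romero (not a Privy Counsellor).
Kapoor and Romero both have terms served 9 terms, so the next rule applies.
Kapoor and Romero both have date first returned to the chamber 5 Jan 2000, so the next rule applies.
Among Kapoor and Romero, alphabetically by surname: Kapoor before Romero.
Vasquez and Okafor are each not a Privy Counsellor, so the next rule applies.
Vasquez and Okafor both have terms served 11 terms, so the next rule applies.
Among Vasquez and Okafor, by date first returned to the chamber (earlier first): Vasquez (28 Aug 1993) before Okafor (10 Oct 1993).
Full order: Marchetti, Kapoor, Romero, Johansson, Vasquez, Okafor.

Marchetti, Kapoor, Romero, Johansson, Vasquez, Okafor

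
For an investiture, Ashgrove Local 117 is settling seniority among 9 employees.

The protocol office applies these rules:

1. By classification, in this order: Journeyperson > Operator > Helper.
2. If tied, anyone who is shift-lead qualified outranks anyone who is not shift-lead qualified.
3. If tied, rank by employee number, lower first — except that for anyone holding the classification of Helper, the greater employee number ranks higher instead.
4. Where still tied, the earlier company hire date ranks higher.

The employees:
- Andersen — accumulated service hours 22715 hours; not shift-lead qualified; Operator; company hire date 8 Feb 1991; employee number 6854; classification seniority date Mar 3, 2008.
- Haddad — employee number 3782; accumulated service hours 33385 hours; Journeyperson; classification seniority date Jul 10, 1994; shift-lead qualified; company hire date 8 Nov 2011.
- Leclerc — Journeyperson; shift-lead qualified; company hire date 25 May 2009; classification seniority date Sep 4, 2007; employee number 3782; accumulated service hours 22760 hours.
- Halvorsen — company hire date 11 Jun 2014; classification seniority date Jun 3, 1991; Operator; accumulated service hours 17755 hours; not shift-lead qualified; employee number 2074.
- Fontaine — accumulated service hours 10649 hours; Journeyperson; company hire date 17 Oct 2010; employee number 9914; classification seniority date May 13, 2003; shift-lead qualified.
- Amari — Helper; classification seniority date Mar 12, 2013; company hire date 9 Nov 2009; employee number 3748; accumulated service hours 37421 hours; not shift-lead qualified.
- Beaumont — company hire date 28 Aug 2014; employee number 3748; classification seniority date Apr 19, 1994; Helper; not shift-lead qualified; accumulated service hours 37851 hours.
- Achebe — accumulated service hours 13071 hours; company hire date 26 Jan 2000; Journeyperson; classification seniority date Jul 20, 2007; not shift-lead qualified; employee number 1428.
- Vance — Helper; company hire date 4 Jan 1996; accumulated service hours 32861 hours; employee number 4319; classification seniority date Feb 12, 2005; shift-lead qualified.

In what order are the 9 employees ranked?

By classification: Leclerc, Haddad, Fontaine and Achebe (Journeyperson); then Halvorsen and Andersen (Operator); then Vance, Amari and Beaumont (Helper).
Among Leclerc, Haddad, Fontaine and Achebe, shift-lead qualified before not shift-lead qualified: Leclerc, Haddad and Fontaine (shift-lead qualified) before Achebe (not shift-lead qualified).
Among Leclerc, Haddad and Fontaine, by employee number (lower first): Leclerc and Haddad (3782) before Fontaine (9914).
Among Leclerc and Haddad, by company hire date (earlier first): Leclerc (25 May 2009) before Haddad (8 Nov 2011).
Halvorsen and Andersen are each not shift-lead qualified, so the next rule applies.
Among Halvorsen and Andersen, by employee number (lower first): Halvorsen (2074) before Andersen (6854).
Among Vance, Amari and Beaumont, shift-lead qualified before not shift-lead qualified: Vance (shift-lead qualified) before Amari and Beaumont (not shift-lead qualified).
Amari and Beaumont both have employee number 3748, so the next rule applies.
Among Amari and Beaumont, by company hire date (earlier first): Amari (9 Nov 2009) before Beaumont (28 Aug 2014).
Full order: Leclerc, Haddad, Fontaine, Achebe, Halvorsen, Andersen, Vance, Amari, Beaumont.

Leclerc, Haddad, Fontaine, Achebe, Halvorsen, Andersen, Vance, Amari, Beaumont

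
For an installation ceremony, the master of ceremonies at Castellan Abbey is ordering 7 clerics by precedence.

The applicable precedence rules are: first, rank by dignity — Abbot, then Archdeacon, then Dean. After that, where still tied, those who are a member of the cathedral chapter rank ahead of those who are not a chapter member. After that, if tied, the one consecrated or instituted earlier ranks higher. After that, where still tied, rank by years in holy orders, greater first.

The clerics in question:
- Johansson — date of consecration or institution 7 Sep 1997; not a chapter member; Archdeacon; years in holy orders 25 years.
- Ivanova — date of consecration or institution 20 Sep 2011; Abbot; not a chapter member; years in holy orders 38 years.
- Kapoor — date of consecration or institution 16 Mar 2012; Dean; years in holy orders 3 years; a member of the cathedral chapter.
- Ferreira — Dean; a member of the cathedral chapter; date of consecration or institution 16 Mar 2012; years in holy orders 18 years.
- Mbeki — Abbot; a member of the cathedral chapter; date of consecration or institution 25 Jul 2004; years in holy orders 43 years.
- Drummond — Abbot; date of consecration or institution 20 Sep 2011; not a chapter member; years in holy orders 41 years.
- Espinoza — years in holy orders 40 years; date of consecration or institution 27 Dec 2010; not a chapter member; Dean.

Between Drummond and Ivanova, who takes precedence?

Drummond

By dignity: Mbeki, Drummond and Ivanova (Abbot); then Johansson (Archdeacon); then Ferreira, Kapoor and Espinoza (Dean).
Among Mbeki, Drummond and Ivanova, a member of the cathedral chapter before not a chapter member: Mbeki (a member of the cathedral chapter) before Drummond and Ivanova (not a chapter member).
Drummond and Ivanova both have date of consecration or institution 20 Sep 2011, so the next rule applies.
Among Drummond and Ivanova, by years in holy orders (higher first): Drummond (41 years) before Ivanova (38 years).
Among Ferreira, Kapoor and Espinoza, a member of the cathedral chapter before not a chapter member: Ferreira and Kapoor (a member of the cathedral chapter) before Espinoza (not a chapter member).
Ferreira and Kapoor both have date of consecration or institution 16 Mar 2012, so the next rule applies.
Among Ferreira and Kapoor, by years in holy orders (higher first): Ferreira (18 years) before Kapoor (3 years).
So Drummond takes precedence.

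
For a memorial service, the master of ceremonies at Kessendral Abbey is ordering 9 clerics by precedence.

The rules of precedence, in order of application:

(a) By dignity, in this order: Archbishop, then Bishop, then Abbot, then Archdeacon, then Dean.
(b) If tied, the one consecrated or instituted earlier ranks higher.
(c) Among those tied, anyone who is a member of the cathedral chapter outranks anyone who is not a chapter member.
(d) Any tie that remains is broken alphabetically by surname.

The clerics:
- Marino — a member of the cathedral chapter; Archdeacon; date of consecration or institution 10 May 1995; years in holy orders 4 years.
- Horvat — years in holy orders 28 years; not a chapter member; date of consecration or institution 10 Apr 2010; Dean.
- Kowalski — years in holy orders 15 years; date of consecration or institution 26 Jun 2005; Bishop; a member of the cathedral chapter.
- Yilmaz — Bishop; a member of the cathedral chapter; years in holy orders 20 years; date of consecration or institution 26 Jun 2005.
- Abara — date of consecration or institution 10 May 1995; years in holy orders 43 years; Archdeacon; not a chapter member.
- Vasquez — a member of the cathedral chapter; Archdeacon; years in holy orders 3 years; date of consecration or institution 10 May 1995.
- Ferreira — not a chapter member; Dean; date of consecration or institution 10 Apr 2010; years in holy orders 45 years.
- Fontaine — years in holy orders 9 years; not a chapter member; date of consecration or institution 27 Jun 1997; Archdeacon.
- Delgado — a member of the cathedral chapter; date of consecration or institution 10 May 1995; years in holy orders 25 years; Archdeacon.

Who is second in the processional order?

Yilmaz

By dignity: Kowalski and Yilmaz (Bishop); then Delgado, Marino, Vasquez, Abara and Fontaine (Archdeacon); then Ferreira and Horvat (Dean).
Kowalski and Yilmaz both have date of consecration or institution 26 Jun 2005, so the next rule applies.
Kowalski and Yilmaz are each a member of the cathedral chapter, so the next rule applies.
Among Kowalski and Yilmaz, alphabetically by surname: Kowalski before Yilmaz.
Among Delgado, Marino, Vasquez, Abara and Fontaine, by date of consecration or institution (earlier first): Delgado, Marino, Vasquez and Abara (10 May 1995) before Fontaine (27 Jun 1997).
Among Delgado, Marino, Vasquez and Abara, a member of the cathedral chapter before not a chapter member: Delgado, Marino and Vasquez (a member of the cathedral chapter) before Abara (not a chapter member).
Among Delgado, Marino and Vasquez, alphabetically by surname: Delgado before Marino before Vasquez.
Ferreira and Horvat both have date of consecration or institution 10 Apr 2010, so the next rule applies.
Ferreira and Horvat are each not a chapter member, so the next rule applies.
Among Ferreira and Horvat, alphabetically by surname: Ferreira before Horvat.
Order: Kowalski, Yilmaz, Delgado, Marino, Vasquez, Abara, Fontaine, Ferreira, Horvat.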